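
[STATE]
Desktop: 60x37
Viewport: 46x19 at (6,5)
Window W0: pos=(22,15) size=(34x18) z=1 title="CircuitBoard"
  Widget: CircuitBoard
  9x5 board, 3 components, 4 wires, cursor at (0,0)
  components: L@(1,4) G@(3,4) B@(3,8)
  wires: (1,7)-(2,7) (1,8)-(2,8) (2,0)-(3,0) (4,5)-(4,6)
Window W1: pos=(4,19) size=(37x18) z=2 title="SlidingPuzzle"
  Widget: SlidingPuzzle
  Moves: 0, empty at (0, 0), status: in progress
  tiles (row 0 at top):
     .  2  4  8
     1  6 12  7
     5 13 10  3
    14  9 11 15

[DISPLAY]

                                              
                                              
                                              
                                              
                                              
                                              
                                              
                                              
                                              
                                              
                ┏━━━━━━━━━━━━━━━━━━━━━━━━━━━━━
                ┃ CircuitBoard                
                ┠─────────────────────────────
                ┃   0 1 2 3 4 5 6 7 8         
━━━━━━━━━━━━━━━━━━━━━━━━━━━━━━━━━━┓           
SlidingPuzzle                     ┃           
──────────────────────────────────┨  L        
────┬────┬────┬────┐              ┃           
    │  2 │  4 │  8 │              ┃           


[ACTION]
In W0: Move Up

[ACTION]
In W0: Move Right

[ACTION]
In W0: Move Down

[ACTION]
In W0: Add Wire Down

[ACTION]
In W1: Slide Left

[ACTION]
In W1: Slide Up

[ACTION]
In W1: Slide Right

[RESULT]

                                              
                                              
                                              
                                              
                                              
                                              
                                              
                                              
                                              
                                              
                ┏━━━━━━━━━━━━━━━━━━━━━━━━━━━━━
                ┃ CircuitBoard                
                ┠─────────────────────────────
                ┃   0 1 2 3 4 5 6 7 8         
━━━━━━━━━━━━━━━━━━━━━━━━━━━━━━━━━━┓           
SlidingPuzzle                     ┃           
──────────────────────────────────┨  L        
────┬────┬────┬────┐              ┃           
  2 │  6 │  4 │  8 │              ┃           


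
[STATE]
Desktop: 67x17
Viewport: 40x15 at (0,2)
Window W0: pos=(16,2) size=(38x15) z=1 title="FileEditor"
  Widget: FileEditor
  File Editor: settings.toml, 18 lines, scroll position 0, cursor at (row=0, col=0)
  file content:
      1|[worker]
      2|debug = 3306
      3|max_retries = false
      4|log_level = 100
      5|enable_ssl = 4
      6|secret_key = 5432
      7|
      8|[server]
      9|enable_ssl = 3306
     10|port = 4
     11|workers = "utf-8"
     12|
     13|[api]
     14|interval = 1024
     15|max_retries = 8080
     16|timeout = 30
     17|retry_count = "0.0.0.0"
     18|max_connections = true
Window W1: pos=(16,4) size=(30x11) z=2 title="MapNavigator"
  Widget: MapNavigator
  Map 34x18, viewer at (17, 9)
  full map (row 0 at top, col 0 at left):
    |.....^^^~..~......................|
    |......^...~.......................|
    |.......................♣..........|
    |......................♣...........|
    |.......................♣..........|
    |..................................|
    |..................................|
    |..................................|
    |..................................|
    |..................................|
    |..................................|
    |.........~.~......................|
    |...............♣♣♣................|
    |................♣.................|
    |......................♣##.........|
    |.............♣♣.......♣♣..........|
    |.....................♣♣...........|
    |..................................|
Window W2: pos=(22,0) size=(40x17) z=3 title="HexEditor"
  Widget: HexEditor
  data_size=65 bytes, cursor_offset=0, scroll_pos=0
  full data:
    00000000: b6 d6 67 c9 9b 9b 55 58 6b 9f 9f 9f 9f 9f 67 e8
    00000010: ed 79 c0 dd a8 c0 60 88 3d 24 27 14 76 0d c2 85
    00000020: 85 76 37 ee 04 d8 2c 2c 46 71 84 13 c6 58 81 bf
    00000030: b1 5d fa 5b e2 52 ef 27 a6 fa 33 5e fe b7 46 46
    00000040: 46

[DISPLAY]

                ┏━━━━━┠─────────────────
                ┃ File┃00000000  B6 d6 6
                ┏━━━━━┃00000010  ed 79 c
                ┃ MapN┃00000020  85 76 3
                ┠─────┃00000030  b1 5d f
                ┃.....┃00000040  46     
                ┃.....┃                 
                ┃.....┃                 
                ┃.....┃                 
                ┃.....┃                 
                ┃.....┃                 
                ┃.....┃                 
                ┗━━━━━┃                 
                ┃worke┃                 
                ┗━━━━━┗━━━━━━━━━━━━━━━━━


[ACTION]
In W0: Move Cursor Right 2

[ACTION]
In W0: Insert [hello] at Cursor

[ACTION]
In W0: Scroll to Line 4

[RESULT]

                ┏━━━━━┠─────────────────
                ┃ File┃00000000  B6 d6 6
                ┏━━━━━┃00000010  ed 79 c
                ┃ MapN┃00000020  85 76 3
                ┠─────┃00000030  b1 5d f
                ┃.....┃00000040  46     
                ┃.....┃                 
                ┃.....┃                 
                ┃.....┃                 
                ┃.....┃                 
                ┃.....┃                 
                ┃.....┃                 
                ┗━━━━━┃                 
                ┃inter┃                 
                ┗━━━━━┗━━━━━━━━━━━━━━━━━


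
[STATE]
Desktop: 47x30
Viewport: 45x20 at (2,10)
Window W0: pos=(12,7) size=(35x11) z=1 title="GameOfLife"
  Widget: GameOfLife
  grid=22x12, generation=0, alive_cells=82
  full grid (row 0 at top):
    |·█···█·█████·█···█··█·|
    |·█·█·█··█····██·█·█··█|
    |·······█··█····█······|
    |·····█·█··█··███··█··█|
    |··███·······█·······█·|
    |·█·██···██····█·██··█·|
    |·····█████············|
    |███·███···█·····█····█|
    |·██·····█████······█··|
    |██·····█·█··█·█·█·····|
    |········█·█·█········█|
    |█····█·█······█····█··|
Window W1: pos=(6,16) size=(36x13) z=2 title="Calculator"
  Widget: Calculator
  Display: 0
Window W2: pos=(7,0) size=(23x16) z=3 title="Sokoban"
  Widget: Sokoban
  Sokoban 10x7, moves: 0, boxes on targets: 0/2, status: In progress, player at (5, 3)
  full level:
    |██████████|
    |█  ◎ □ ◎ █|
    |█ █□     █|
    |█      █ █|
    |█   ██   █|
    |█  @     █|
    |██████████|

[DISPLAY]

     ┃Moves: 0  0/2        ┃                ┃
     ┃                     ┃·█··█           ┃
     ┃                     ┃···█·           ┃
     ┃                     ┃█··█·           ┃
     ┃                     ┃·····           ┃
     ┗━━━━━━━━━━━━━━━━━━━━━┛····█           ┃
    ┏━━━━━━━━━━━━━━━━━━━━━━━━━━━━━━━━━━┓    ┃
    ┃ Calculator                       ┃━━━━┛
    ┠──────────────────────────────────┨     
    ┃                                 0┃     
    ┃┌───┬───┬───┬───┐                 ┃     
    ┃│ 7 │ 8 │ 9 │ ÷ │                 ┃     
    ┃├───┼───┼───┼───┤                 ┃     
    ┃│ 4 │ 5 │ 6 │ × │                 ┃     
    ┃├───┼───┼───┼───┤                 ┃     
    ┃│ 1 │ 2 │ 3 │ - │                 ┃     
    ┃├───┼───┼───┼───┤                 ┃     
    ┃│ 0 │ . │ = │ + │                 ┃     
    ┗━━━━━━━━━━━━━━━━━━━━━━━━━━━━━━━━━━┛     
                                             


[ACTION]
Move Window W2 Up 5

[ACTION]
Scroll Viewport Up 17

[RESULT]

     ┏━━━━━━━━━━━━━━━━━━━━━┓                 
     ┃ Sokoban             ┃                 
     ┠─────────────────────┨                 
     ┃██████████           ┃                 
     ┃█  ◎ □ ◎ █           ┃                 
     ┃█ █□     █           ┃                 
     ┃█      █ █           ┃                 
     ┃█   ██   █           ┃━━━━━━━━━━━━━━━━┓
     ┃█  @     █           ┃                ┃
     ┃██████████           ┃────────────────┨
     ┃Moves: 0  0/2        ┃                ┃
     ┃                     ┃·█··█           ┃
     ┃                     ┃···█·           ┃
     ┃                     ┃█··█·           ┃
     ┃                     ┃·····           ┃
     ┗━━━━━━━━━━━━━━━━━━━━━┛····█           ┃
    ┏━━━━━━━━━━━━━━━━━━━━━━━━━━━━━━━━━━┓    ┃
    ┃ Calculator                       ┃━━━━┛
    ┠──────────────────────────────────┨     
    ┃                                 0┃     


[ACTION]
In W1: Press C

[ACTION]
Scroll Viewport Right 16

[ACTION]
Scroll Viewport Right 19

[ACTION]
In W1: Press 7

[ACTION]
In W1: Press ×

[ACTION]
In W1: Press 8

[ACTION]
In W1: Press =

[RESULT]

     ┏━━━━━━━━━━━━━━━━━━━━━┓                 
     ┃ Sokoban             ┃                 
     ┠─────────────────────┨                 
     ┃██████████           ┃                 
     ┃█  ◎ □ ◎ █           ┃                 
     ┃█ █□     █           ┃                 
     ┃█      █ █           ┃                 
     ┃█   ██   █           ┃━━━━━━━━━━━━━━━━┓
     ┃█  @     █           ┃                ┃
     ┃██████████           ┃────────────────┨
     ┃Moves: 0  0/2        ┃                ┃
     ┃                     ┃·█··█           ┃
     ┃                     ┃···█·           ┃
     ┃                     ┃█··█·           ┃
     ┃                     ┃·····           ┃
     ┗━━━━━━━━━━━━━━━━━━━━━┛····█           ┃
    ┏━━━━━━━━━━━━━━━━━━━━━━━━━━━━━━━━━━┓    ┃
    ┃ Calculator                       ┃━━━━┛
    ┠──────────────────────────────────┨     
    ┃                                56┃     


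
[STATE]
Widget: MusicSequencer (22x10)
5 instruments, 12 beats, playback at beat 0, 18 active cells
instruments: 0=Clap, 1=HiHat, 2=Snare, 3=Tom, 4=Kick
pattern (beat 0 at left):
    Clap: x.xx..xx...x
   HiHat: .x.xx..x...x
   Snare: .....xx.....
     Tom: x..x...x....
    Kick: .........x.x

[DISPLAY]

      ▼12345678901    
  Clap█·██··██···█    
 HiHat·█·██··█···█    
 Snare·····██·····    
   Tom█··█···█····    
  Kick·········█·█    
                      
                      
                      
                      


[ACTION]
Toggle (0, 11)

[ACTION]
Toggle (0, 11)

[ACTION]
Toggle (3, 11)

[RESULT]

      ▼12345678901    
  Clap█·██··██···█    
 HiHat·█·██··█···█    
 Snare·····██·····    
   Tom█··█···█···█    
  Kick·········█·█    
                      
                      
                      
                      


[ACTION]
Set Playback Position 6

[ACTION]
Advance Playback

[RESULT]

      0123456▼8901    
  Clap█·██··██···█    
 HiHat·█·██··█···█    
 Snare·····██·····    
   Tom█··█···█···█    
  Kick·········█·█    
                      
                      
                      
                      


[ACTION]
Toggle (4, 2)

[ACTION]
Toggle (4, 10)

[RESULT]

      0123456▼8901    
  Clap█·██··██···█    
 HiHat·█·██··█···█    
 Snare·····██·····    
   Tom█··█···█···█    
  Kick··█······███    
                      
                      
                      
                      


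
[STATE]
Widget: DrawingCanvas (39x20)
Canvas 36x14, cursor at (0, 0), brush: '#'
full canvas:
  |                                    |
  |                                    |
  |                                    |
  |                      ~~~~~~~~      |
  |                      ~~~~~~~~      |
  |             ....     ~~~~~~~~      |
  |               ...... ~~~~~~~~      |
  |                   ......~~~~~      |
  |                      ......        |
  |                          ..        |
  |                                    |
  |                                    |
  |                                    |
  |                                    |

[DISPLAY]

+                                      
                                       
                                       
                      ~~~~~~~~         
                      ~~~~~~~~         
             ....     ~~~~~~~~         
               ...... ~~~~~~~~         
                   ......~~~~~         
                      ......           
                          ..           
                                       
                                       
                                       
                                       
                                       
                                       
                                       
                                       
                                       
                                       


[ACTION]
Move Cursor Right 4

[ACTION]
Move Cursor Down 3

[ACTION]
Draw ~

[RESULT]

                                       
                                       
                                       
    ~                 ~~~~~~~~         
                      ~~~~~~~~         
             ....     ~~~~~~~~         
               ...... ~~~~~~~~         
                   ......~~~~~         
                      ......           
                          ..           
                                       
                                       
                                       
                                       
                                       
                                       
                                       
                                       
                                       
                                       


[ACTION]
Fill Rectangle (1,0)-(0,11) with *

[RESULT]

************                           
************                           
                                       
    ~                 ~~~~~~~~         
                      ~~~~~~~~         
             ....     ~~~~~~~~         
               ...... ~~~~~~~~         
                   ......~~~~~         
                      ......           
                          ..           
                                       
                                       
                                       
                                       
                                       
                                       
                                       
                                       
                                       
                                       


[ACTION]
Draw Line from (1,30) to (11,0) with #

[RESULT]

************                           
************                 ##        
                          ###          
    ~                 ~###~~~~         
                    ###~~~~~~~         
             ....###  ~~~~~~~~         
              ###.... ~~~~~~~~         
           ###     ......~~~~~         
        ###           ......           
     ###                  ..           
  ###                                  
##                                     
                                       
                                       
                                       
                                       
                                       
                                       
                                       
                                       


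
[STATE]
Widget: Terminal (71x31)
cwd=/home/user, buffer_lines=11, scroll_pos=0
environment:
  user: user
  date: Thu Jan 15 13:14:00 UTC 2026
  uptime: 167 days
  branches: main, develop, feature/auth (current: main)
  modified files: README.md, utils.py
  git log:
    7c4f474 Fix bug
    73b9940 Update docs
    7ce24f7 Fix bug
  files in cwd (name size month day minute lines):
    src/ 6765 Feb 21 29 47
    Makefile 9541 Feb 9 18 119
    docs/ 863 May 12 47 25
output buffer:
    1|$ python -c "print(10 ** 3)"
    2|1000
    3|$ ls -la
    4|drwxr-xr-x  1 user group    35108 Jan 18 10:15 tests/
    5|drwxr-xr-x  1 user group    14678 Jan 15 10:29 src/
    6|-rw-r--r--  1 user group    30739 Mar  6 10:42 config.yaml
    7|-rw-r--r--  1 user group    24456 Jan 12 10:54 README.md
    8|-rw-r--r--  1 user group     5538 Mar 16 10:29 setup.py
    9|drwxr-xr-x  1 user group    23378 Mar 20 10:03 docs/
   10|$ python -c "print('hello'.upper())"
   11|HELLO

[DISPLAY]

$ python -c "print(10 ** 3)"                                           
1000                                                                   
$ ls -la                                                               
drwxr-xr-x  1 user group    35108 Jan 18 10:15 tests/                  
drwxr-xr-x  1 user group    14678 Jan 15 10:29 src/                    
-rw-r--r--  1 user group    30739 Mar  6 10:42 config.yaml             
-rw-r--r--  1 user group    24456 Jan 12 10:54 README.md               
-rw-r--r--  1 user group     5538 Mar 16 10:29 setup.py                
drwxr-xr-x  1 user group    23378 Mar 20 10:03 docs/                   
$ python -c "print('hello'.upper())"                                   
HELLO                                                                  
$ █                                                                    
                                                                       
                                                                       
                                                                       
                                                                       
                                                                       
                                                                       
                                                                       
                                                                       
                                                                       
                                                                       
                                                                       
                                                                       
                                                                       
                                                                       
                                                                       
                                                                       
                                                                       
                                                                       
                                                                       


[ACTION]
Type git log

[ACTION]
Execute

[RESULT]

$ python -c "print(10 ** 3)"                                           
1000                                                                   
$ ls -la                                                               
drwxr-xr-x  1 user group    35108 Jan 18 10:15 tests/                  
drwxr-xr-x  1 user group    14678 Jan 15 10:29 src/                    
-rw-r--r--  1 user group    30739 Mar  6 10:42 config.yaml             
-rw-r--r--  1 user group    24456 Jan 12 10:54 README.md               
-rw-r--r--  1 user group     5538 Mar 16 10:29 setup.py                
drwxr-xr-x  1 user group    23378 Mar 20 10:03 docs/                   
$ python -c "print('hello'.upper())"                                   
HELLO                                                                  
$ git log                                                              
7c4f474 Fix bug                                                        
73b9940 Update docs                                                    
7ce24f7 Fix bug                                                        
$ █                                                                    
                                                                       
                                                                       
                                                                       
                                                                       
                                                                       
                                                                       
                                                                       
                                                                       
                                                                       
                                                                       
                                                                       
                                                                       
                                                                       
                                                                       
                                                                       


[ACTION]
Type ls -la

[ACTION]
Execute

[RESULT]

$ python -c "print(10 ** 3)"                                           
1000                                                                   
$ ls -la                                                               
drwxr-xr-x  1 user group    35108 Jan 18 10:15 tests/                  
drwxr-xr-x  1 user group    14678 Jan 15 10:29 src/                    
-rw-r--r--  1 user group    30739 Mar  6 10:42 config.yaml             
-rw-r--r--  1 user group    24456 Jan 12 10:54 README.md               
-rw-r--r--  1 user group     5538 Mar 16 10:29 setup.py                
drwxr-xr-x  1 user group    23378 Mar 20 10:03 docs/                   
$ python -c "print('hello'.upper())"                                   
HELLO                                                                  
$ git log                                                              
7c4f474 Fix bug                                                        
73b9940 Update docs                                                    
7ce24f7 Fix bug                                                        
$ ls -la                                                               
drwxr-xr-x  1 user group     6765 Feb 21 10:29 src/                    
-rw-r--r--  1 user group     9541 Feb  9 10:18 Makefile                
drwxr-xr-x  1 user group      863 May 12 10:47 docs/                   
$ █                                                                    
                                                                       
                                                                       
                                                                       
                                                                       
                                                                       
                                                                       
                                                                       
                                                                       
                                                                       
                                                                       
                                                                       


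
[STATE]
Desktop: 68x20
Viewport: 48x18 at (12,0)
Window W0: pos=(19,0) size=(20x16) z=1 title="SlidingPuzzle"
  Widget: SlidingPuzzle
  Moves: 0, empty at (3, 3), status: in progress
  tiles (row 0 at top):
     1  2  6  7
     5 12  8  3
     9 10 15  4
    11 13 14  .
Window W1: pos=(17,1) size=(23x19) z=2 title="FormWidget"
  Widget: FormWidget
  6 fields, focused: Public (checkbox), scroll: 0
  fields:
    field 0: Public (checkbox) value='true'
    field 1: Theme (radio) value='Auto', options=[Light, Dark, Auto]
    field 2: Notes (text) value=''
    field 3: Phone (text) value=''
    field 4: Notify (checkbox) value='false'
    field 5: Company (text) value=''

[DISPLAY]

       ┏━━━━━━━━━━━━━━━━━━┓                     
     ┏━━━━━━━━━━━━━━━━━━━━━┓                    
     ┃ FormWidget          ┃                    
     ┠─────────────────────┨                    
     ┃> Public:     [x]    ┃                    
     ┃  Theme:      ( ) Lig┃                    
     ┃  Notes:      [     ]┃                    
     ┃  Phone:      [     ]┃                    
     ┃  Notify:     [ ]    ┃                    
     ┃  Company:    [     ]┃                    
     ┃                     ┃                    
     ┃                     ┃                    
     ┃                     ┃                    
     ┃                     ┃                    
     ┃                     ┃                    
     ┃                     ┃                    
     ┃                     ┃                    
     ┃                     ┃                    


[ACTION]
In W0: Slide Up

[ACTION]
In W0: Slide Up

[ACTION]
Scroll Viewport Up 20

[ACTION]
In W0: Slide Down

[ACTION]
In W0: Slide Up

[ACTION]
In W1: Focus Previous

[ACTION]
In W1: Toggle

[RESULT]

       ┏━━━━━━━━━━━━━━━━━━┓                     
     ┏━━━━━━━━━━━━━━━━━━━━━┓                    
     ┃ FormWidget          ┃                    
     ┠─────────────────────┨                    
     ┃  Public:     [x]    ┃                    
     ┃  Theme:      ( ) Lig┃                    
     ┃  Notes:      [     ]┃                    
     ┃  Phone:      [     ]┃                    
     ┃  Notify:     [ ]    ┃                    
     ┃> Company:    [     ]┃                    
     ┃                     ┃                    
     ┃                     ┃                    
     ┃                     ┃                    
     ┃                     ┃                    
     ┃                     ┃                    
     ┃                     ┃                    
     ┃                     ┃                    
     ┃                     ┃                    


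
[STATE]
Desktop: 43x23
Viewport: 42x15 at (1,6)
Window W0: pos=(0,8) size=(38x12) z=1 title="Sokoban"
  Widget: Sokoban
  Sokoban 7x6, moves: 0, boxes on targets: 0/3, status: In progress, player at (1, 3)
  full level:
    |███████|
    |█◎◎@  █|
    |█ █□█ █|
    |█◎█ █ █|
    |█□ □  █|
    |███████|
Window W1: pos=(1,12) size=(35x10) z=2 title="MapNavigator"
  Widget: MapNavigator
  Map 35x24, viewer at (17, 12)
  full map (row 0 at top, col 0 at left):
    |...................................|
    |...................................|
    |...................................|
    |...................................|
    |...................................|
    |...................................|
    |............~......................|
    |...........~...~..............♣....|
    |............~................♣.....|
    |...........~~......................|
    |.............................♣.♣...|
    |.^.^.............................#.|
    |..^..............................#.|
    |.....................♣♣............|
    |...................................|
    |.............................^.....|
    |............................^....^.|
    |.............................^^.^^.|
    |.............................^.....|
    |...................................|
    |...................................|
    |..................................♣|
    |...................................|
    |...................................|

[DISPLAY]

                                          
                                          
━━━━━━━━━━━━━━━━━━━━━━━━━━━━━━━━━━━━┓     
 Sokoban                            ┃     
────────────────────────────────────┨     
███████                             ┃     
┏━━━━━━━━━━━━━━━━━━━━━━━━━━━━━━━━━┓ ┃     
┃ MapNavigator                    ┃ ┃     
┠─────────────────────────────────┨ ┃     
┃..........~~.....................┃ ┃     
┃............................♣.♣..┃ ┃     
┃^.^.............................#┃ ┃     
┃.^..............@...............#┃ ┃     
┃....................♣♣...........┃━┛     
┃.................................┃       


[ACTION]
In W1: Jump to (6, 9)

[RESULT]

                                          
                                          
━━━━━━━━━━━━━━━━━━━━━━━━━━━━━━━━━━━━┓     
 Sokoban                            ┃     
────────────────────────────────────┨     
███████                             ┃     
┏━━━━━━━━━━━━━━━━━━━━━━━━━━━━━━━━━┓ ┃     
┃ MapNavigator                    ┃ ┃     
┠─────────────────────────────────┨ ┃     
┃          ............~..........┃ ┃     
┃          ...........~...~.......┃ ┃     
┃          ............~..........┃ ┃     
┃          ......@....~~..........┃ ┃     
┃          .......................┃━┛     
┃          .^.^...................┃       


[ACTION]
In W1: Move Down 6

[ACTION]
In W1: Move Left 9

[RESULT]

                                          
                                          
━━━━━━━━━━━━━━━━━━━━━━━━━━━━━━━━━━━━┓     
 Sokoban                            ┃     
────────────────────────────────────┨     
███████                             ┃     
┏━━━━━━━━━━━━━━━━━━━━━━━━━━━━━━━━━┓ ┃     
┃ MapNavigator                    ┃ ┃     
┠─────────────────────────────────┨ ┃     
┃                ..^..............┃ ┃     
┃                .................┃ ┃     
┃                .................┃ ┃     
┃                @................┃ ┃     
┃                .................┃━┛     
┃                .................┃       


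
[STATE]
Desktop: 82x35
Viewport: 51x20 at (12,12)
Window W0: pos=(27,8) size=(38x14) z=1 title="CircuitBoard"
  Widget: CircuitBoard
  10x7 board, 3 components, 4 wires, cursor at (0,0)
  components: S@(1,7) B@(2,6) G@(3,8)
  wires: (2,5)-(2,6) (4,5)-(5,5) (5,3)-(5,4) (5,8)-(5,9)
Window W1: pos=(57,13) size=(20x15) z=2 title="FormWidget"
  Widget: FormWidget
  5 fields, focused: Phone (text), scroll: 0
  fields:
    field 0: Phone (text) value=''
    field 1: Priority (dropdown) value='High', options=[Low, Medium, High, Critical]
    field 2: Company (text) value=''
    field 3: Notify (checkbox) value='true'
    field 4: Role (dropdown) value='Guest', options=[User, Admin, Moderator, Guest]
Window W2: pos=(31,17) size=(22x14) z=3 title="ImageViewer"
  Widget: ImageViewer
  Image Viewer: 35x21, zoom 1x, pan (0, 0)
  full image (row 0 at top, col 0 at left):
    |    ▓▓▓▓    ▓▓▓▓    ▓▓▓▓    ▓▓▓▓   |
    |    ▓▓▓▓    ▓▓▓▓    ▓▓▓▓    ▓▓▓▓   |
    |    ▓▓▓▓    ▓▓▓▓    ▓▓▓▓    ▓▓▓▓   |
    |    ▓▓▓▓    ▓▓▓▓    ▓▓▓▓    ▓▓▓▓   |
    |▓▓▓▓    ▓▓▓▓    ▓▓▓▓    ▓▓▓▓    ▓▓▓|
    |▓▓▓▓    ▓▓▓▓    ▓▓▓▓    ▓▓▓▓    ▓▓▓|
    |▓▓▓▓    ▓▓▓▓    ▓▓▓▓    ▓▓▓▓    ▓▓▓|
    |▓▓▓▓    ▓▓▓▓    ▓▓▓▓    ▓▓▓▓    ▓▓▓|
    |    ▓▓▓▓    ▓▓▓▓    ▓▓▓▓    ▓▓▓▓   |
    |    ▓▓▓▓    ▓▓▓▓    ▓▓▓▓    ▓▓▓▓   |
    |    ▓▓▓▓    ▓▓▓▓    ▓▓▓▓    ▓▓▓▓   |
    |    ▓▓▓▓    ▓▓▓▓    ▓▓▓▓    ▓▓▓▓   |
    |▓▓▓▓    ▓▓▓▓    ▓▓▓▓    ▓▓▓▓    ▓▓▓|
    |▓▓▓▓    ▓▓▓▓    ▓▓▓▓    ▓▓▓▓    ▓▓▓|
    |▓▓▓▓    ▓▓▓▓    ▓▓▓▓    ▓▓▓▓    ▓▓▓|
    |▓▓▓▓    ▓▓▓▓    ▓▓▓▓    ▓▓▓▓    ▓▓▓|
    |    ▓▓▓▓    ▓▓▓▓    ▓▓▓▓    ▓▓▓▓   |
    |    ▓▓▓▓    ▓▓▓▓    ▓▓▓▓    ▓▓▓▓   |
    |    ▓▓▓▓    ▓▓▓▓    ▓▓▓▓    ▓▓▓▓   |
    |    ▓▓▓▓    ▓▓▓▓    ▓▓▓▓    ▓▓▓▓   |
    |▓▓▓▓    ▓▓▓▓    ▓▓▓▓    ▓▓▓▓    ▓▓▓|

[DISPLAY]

               ┃0  [.]                             
               ┃                             ┏━━━━━
               ┃1                            ┃ Form
               ┃                             ┠─────
               ┃2                       · ─ B┃> Pho
               ┃   ┏━━━━━━━━━━━━━━━━━━━━┓    ┃  Pri
               ┃3  ┃ ImageViewer        ┃    ┃  Com
               ┃   ┠────────────────────┨    ┃  Not
               ┃4  ┃    ▓▓▓▓    ▓▓▓▓    ┃    ┃  Rol
               ┗━━━┃    ▓▓▓▓    ▓▓▓▓    ┃━━━━┃     
                   ┃    ▓▓▓▓    ▓▓▓▓    ┃    ┃     
                   ┃    ▓▓▓▓    ▓▓▓▓    ┃    ┃     
                   ┃▓▓▓▓    ▓▓▓▓    ▓▓▓▓┃    ┃     
                   ┃▓▓▓▓    ▓▓▓▓    ▓▓▓▓┃    ┃     
                   ┃▓▓▓▓    ▓▓▓▓    ▓▓▓▓┃    ┃     
                   ┃▓▓▓▓    ▓▓▓▓    ▓▓▓▓┃    ┗━━━━━
                   ┃    ▓▓▓▓    ▓▓▓▓    ┃          
                   ┃    ▓▓▓▓    ▓▓▓▓    ┃          
                   ┗━━━━━━━━━━━━━━━━━━━━┛          
                                                   


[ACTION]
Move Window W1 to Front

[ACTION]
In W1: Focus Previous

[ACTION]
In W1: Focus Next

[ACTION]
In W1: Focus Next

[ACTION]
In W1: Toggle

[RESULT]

               ┃0  [.]                             
               ┃                             ┏━━━━━
               ┃1                            ┃ Form
               ┃                             ┠─────
               ┃2                       · ─ B┃  Pho
               ┃   ┏━━━━━━━━━━━━━━━━━━━━┓    ┃> Pri
               ┃3  ┃ ImageViewer        ┃    ┃  Com
               ┃   ┠────────────────────┨    ┃  Not
               ┃4  ┃    ▓▓▓▓    ▓▓▓▓    ┃    ┃  Rol
               ┗━━━┃    ▓▓▓▓    ▓▓▓▓    ┃━━━━┃     
                   ┃    ▓▓▓▓    ▓▓▓▓    ┃    ┃     
                   ┃    ▓▓▓▓    ▓▓▓▓    ┃    ┃     
                   ┃▓▓▓▓    ▓▓▓▓    ▓▓▓▓┃    ┃     
                   ┃▓▓▓▓    ▓▓▓▓    ▓▓▓▓┃    ┃     
                   ┃▓▓▓▓    ▓▓▓▓    ▓▓▓▓┃    ┃     
                   ┃▓▓▓▓    ▓▓▓▓    ▓▓▓▓┃    ┗━━━━━
                   ┃    ▓▓▓▓    ▓▓▓▓    ┃          
                   ┃    ▓▓▓▓    ▓▓▓▓    ┃          
                   ┗━━━━━━━━━━━━━━━━━━━━┛          
                                                   


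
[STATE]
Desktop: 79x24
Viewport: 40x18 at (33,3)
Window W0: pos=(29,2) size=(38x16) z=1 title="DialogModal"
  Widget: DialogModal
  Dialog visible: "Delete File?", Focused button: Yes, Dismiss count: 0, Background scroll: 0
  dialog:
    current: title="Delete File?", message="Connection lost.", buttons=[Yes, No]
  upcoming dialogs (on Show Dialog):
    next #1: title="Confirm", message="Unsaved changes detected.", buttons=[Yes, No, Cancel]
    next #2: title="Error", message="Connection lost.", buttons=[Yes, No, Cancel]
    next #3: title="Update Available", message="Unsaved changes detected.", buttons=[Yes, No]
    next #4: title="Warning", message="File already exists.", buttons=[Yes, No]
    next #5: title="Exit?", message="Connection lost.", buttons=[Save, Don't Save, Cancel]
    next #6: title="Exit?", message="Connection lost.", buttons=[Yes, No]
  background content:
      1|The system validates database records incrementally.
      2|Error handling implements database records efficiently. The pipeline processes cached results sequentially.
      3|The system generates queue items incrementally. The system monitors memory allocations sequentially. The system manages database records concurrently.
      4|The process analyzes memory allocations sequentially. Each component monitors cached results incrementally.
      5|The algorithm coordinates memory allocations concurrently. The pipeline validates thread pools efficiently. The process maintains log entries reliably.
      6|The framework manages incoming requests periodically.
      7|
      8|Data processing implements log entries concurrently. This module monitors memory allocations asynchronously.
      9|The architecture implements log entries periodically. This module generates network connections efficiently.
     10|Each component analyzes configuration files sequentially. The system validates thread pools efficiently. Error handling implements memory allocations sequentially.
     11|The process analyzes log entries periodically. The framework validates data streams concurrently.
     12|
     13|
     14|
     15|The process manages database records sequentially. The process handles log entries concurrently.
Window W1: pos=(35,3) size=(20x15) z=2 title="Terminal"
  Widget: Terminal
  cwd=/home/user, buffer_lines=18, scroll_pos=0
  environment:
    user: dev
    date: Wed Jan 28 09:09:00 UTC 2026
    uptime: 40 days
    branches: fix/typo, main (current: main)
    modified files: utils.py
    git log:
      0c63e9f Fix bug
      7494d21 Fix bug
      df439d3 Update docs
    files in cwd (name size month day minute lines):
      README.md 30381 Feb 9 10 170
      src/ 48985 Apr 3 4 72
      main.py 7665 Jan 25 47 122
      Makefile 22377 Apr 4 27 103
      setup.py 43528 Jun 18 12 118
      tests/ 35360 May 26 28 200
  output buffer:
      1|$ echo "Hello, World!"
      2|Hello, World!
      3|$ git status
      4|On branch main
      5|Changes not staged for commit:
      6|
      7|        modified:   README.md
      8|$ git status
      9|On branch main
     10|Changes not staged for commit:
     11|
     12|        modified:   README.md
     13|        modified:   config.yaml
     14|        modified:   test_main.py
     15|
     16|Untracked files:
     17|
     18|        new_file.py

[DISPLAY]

al┏━━━━━━━━━━━━━━━━━━┓           ┃      
──┃ Terminal         ┃───────────┨      
 s┠──────────────────┨base record┃      
or┃$ echo "Hello, Wor┃ database r┃      
 s┃Hello, World!     ┃e items inc┃      
 p┃$ git status      ┃──┐allocati┃      
 a┃On branch main    ┃  │mory all┃      
 f┃Changes not staged┃. │ng reque┃      
  ┃                  ┃  │        ┃      
a ┃        modified: ┃──┘og entri┃      
 a┃$ git status      ┃ts log entr┃      
h ┃On branch main    ┃onfiguratio┃      
 p┃Changes not staged┃entries per┃      
  ┃                  ┃           ┃      
━━┗━━━━━━━━━━━━━━━━━━┛━━━━━━━━━━━┛      
                                        
                                        
                                        


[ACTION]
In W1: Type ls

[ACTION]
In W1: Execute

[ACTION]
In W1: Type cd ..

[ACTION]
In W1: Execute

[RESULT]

al┏━━━━━━━━━━━━━━━━━━┓           ┃      
──┃ Terminal         ┃───────────┨      
 s┠──────────────────┨base record┃      
or┃        modified: ┃ database r┃      
 s┃        modified: ┃e items inc┃      
 p┃                  ┃──┐allocati┃      
 a┃Untracked files:  ┃  │mory all┃      
 f┃                  ┃. │ng reque┃      
  ┃        new_file.p┃  │        ┃      
a ┃$ ls              ┃──┘og entri┃      
 a┃README.md  src/  m┃ts log entr┃      
h ┃$ cd ..           ┃onfiguratio┃      
 p┃                  ┃entries per┃      
  ┃$ █               ┃           ┃      
━━┗━━━━━━━━━━━━━━━━━━┛━━━━━━━━━━━┛      
                                        
                                        
                                        
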